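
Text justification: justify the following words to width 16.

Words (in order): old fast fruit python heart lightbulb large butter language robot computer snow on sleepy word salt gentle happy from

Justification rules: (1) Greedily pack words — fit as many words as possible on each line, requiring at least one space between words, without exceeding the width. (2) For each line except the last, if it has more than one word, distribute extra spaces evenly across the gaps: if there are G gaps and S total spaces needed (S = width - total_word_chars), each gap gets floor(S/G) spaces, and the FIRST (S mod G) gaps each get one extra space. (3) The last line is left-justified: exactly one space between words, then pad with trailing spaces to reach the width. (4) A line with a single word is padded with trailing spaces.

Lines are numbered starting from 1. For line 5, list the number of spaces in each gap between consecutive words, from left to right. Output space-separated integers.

Answer: 3

Derivation:
Line 1: ['old', 'fast', 'fruit'] (min_width=14, slack=2)
Line 2: ['python', 'heart'] (min_width=12, slack=4)
Line 3: ['lightbulb', 'large'] (min_width=15, slack=1)
Line 4: ['butter', 'language'] (min_width=15, slack=1)
Line 5: ['robot', 'computer'] (min_width=14, slack=2)
Line 6: ['snow', 'on', 'sleepy'] (min_width=14, slack=2)
Line 7: ['word', 'salt', 'gentle'] (min_width=16, slack=0)
Line 8: ['happy', 'from'] (min_width=10, slack=6)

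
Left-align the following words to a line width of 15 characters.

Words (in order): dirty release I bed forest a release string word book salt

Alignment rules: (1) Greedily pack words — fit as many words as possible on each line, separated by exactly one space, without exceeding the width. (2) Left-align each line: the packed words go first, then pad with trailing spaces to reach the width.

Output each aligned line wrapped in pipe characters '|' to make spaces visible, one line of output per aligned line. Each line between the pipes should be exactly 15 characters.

Line 1: ['dirty', 'release', 'I'] (min_width=15, slack=0)
Line 2: ['bed', 'forest', 'a'] (min_width=12, slack=3)
Line 3: ['release', 'string'] (min_width=14, slack=1)
Line 4: ['word', 'book', 'salt'] (min_width=14, slack=1)

Answer: |dirty release I|
|bed forest a   |
|release string |
|word book salt |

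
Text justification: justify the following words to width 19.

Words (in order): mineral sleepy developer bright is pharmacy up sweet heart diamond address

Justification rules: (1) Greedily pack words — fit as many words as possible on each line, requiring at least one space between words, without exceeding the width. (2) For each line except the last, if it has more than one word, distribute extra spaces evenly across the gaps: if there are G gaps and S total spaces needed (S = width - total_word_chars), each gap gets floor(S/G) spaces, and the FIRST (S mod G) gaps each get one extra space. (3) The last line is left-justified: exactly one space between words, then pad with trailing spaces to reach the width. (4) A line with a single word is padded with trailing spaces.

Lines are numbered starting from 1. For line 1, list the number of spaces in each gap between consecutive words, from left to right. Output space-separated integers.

Answer: 6

Derivation:
Line 1: ['mineral', 'sleepy'] (min_width=14, slack=5)
Line 2: ['developer', 'bright', 'is'] (min_width=19, slack=0)
Line 3: ['pharmacy', 'up', 'sweet'] (min_width=17, slack=2)
Line 4: ['heart', 'diamond'] (min_width=13, slack=6)
Line 5: ['address'] (min_width=7, slack=12)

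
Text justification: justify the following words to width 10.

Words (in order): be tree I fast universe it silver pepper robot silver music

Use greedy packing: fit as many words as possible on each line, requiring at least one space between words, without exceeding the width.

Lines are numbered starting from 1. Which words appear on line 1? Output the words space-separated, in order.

Answer: be tree I

Derivation:
Line 1: ['be', 'tree', 'I'] (min_width=9, slack=1)
Line 2: ['fast'] (min_width=4, slack=6)
Line 3: ['universe'] (min_width=8, slack=2)
Line 4: ['it', 'silver'] (min_width=9, slack=1)
Line 5: ['pepper'] (min_width=6, slack=4)
Line 6: ['robot'] (min_width=5, slack=5)
Line 7: ['silver'] (min_width=6, slack=4)
Line 8: ['music'] (min_width=5, slack=5)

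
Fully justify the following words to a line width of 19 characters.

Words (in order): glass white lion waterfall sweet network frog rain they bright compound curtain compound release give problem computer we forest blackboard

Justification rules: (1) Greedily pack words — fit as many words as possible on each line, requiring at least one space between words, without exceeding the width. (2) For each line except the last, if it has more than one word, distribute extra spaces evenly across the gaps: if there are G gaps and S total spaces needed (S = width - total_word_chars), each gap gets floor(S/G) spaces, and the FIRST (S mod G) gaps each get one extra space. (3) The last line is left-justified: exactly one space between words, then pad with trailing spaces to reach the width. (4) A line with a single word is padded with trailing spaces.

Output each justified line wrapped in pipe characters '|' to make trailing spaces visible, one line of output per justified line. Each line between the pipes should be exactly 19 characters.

Answer: |glass   white  lion|
|waterfall     sweet|
|network  frog  rain|
|they         bright|
|compound    curtain|
|compound    release|
|give        problem|
|computer  we forest|
|blackboard         |

Derivation:
Line 1: ['glass', 'white', 'lion'] (min_width=16, slack=3)
Line 2: ['waterfall', 'sweet'] (min_width=15, slack=4)
Line 3: ['network', 'frog', 'rain'] (min_width=17, slack=2)
Line 4: ['they', 'bright'] (min_width=11, slack=8)
Line 5: ['compound', 'curtain'] (min_width=16, slack=3)
Line 6: ['compound', 'release'] (min_width=16, slack=3)
Line 7: ['give', 'problem'] (min_width=12, slack=7)
Line 8: ['computer', 'we', 'forest'] (min_width=18, slack=1)
Line 9: ['blackboard'] (min_width=10, slack=9)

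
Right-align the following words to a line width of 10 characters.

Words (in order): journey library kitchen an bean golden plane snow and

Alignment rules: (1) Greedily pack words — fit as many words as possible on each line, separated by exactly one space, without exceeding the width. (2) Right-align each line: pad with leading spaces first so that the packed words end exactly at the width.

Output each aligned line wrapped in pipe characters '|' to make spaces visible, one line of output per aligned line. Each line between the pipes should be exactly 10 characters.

Answer: |   journey|
|   library|
|kitchen an|
|      bean|
|    golden|
|plane snow|
|       and|

Derivation:
Line 1: ['journey'] (min_width=7, slack=3)
Line 2: ['library'] (min_width=7, slack=3)
Line 3: ['kitchen', 'an'] (min_width=10, slack=0)
Line 4: ['bean'] (min_width=4, slack=6)
Line 5: ['golden'] (min_width=6, slack=4)
Line 6: ['plane', 'snow'] (min_width=10, slack=0)
Line 7: ['and'] (min_width=3, slack=7)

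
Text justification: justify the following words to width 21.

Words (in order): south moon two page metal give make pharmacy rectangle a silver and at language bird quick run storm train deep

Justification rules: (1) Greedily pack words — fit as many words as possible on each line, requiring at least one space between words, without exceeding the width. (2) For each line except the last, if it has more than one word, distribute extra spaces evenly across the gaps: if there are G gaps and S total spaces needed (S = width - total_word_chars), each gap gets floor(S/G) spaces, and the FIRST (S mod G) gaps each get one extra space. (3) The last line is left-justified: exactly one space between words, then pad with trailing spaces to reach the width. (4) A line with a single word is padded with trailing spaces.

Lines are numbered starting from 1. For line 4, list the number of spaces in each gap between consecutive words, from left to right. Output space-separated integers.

Answer: 5 5

Derivation:
Line 1: ['south', 'moon', 'two', 'page'] (min_width=19, slack=2)
Line 2: ['metal', 'give', 'make'] (min_width=15, slack=6)
Line 3: ['pharmacy', 'rectangle', 'a'] (min_width=20, slack=1)
Line 4: ['silver', 'and', 'at'] (min_width=13, slack=8)
Line 5: ['language', 'bird', 'quick'] (min_width=19, slack=2)
Line 6: ['run', 'storm', 'train', 'deep'] (min_width=20, slack=1)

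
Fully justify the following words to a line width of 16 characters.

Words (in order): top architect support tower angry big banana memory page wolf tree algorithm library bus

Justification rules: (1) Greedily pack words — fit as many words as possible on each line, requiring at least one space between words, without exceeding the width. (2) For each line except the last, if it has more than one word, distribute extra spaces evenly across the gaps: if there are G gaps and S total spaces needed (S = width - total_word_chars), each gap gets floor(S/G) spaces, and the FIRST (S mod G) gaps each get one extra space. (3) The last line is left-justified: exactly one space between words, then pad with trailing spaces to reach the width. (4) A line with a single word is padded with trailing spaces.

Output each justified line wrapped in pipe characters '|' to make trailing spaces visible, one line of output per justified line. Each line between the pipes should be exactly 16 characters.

Line 1: ['top', 'architect'] (min_width=13, slack=3)
Line 2: ['support', 'tower'] (min_width=13, slack=3)
Line 3: ['angry', 'big', 'banana'] (min_width=16, slack=0)
Line 4: ['memory', 'page', 'wolf'] (min_width=16, slack=0)
Line 5: ['tree', 'algorithm'] (min_width=14, slack=2)
Line 6: ['library', 'bus'] (min_width=11, slack=5)

Answer: |top    architect|
|support    tower|
|angry big banana|
|memory page wolf|
|tree   algorithm|
|library bus     |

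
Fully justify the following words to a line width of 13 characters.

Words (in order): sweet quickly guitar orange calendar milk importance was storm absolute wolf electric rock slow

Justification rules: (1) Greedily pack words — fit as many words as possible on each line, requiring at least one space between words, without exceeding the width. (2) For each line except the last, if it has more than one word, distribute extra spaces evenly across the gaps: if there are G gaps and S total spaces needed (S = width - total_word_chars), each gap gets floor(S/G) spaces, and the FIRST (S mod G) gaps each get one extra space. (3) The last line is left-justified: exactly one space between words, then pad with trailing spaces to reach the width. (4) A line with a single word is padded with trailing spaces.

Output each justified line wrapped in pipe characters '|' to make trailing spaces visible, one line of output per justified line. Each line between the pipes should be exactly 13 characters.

Answer: |sweet quickly|
|guitar orange|
|calendar milk|
|importance   |
|was     storm|
|absolute wolf|
|electric rock|
|slow         |

Derivation:
Line 1: ['sweet', 'quickly'] (min_width=13, slack=0)
Line 2: ['guitar', 'orange'] (min_width=13, slack=0)
Line 3: ['calendar', 'milk'] (min_width=13, slack=0)
Line 4: ['importance'] (min_width=10, slack=3)
Line 5: ['was', 'storm'] (min_width=9, slack=4)
Line 6: ['absolute', 'wolf'] (min_width=13, slack=0)
Line 7: ['electric', 'rock'] (min_width=13, slack=0)
Line 8: ['slow'] (min_width=4, slack=9)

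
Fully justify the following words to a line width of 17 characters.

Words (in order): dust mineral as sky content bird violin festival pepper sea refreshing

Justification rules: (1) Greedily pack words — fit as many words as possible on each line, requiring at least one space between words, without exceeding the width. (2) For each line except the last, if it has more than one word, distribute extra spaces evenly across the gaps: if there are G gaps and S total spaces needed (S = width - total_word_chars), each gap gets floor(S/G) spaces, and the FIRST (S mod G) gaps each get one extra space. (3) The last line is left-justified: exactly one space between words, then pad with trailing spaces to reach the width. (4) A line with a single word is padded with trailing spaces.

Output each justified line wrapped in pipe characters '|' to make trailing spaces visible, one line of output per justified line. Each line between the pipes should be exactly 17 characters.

Line 1: ['dust', 'mineral', 'as'] (min_width=15, slack=2)
Line 2: ['sky', 'content', 'bird'] (min_width=16, slack=1)
Line 3: ['violin', 'festival'] (min_width=15, slack=2)
Line 4: ['pepper', 'sea'] (min_width=10, slack=7)
Line 5: ['refreshing'] (min_width=10, slack=7)

Answer: |dust  mineral  as|
|sky  content bird|
|violin   festival|
|pepper        sea|
|refreshing       |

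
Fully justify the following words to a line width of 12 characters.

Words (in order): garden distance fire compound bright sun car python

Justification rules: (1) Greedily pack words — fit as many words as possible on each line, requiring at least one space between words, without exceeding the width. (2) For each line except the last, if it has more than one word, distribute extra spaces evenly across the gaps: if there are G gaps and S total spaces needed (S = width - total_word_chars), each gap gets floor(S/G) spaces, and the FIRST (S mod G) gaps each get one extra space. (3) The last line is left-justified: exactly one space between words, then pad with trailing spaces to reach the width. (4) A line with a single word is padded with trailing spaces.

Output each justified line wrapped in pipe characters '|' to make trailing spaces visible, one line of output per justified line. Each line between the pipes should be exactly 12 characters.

Line 1: ['garden'] (min_width=6, slack=6)
Line 2: ['distance'] (min_width=8, slack=4)
Line 3: ['fire'] (min_width=4, slack=8)
Line 4: ['compound'] (min_width=8, slack=4)
Line 5: ['bright', 'sun'] (min_width=10, slack=2)
Line 6: ['car', 'python'] (min_width=10, slack=2)

Answer: |garden      |
|distance    |
|fire        |
|compound    |
|bright   sun|
|car python  |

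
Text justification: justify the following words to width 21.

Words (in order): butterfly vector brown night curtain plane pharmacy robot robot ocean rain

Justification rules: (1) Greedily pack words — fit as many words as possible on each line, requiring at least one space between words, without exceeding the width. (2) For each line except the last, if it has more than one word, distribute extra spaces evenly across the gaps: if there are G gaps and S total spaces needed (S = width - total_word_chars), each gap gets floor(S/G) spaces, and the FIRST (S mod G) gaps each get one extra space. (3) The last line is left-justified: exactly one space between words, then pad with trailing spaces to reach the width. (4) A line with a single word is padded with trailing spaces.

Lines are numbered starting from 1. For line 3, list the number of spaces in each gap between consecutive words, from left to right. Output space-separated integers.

Line 1: ['butterfly', 'vector'] (min_width=16, slack=5)
Line 2: ['brown', 'night', 'curtain'] (min_width=19, slack=2)
Line 3: ['plane', 'pharmacy', 'robot'] (min_width=20, slack=1)
Line 4: ['robot', 'ocean', 'rain'] (min_width=16, slack=5)

Answer: 2 1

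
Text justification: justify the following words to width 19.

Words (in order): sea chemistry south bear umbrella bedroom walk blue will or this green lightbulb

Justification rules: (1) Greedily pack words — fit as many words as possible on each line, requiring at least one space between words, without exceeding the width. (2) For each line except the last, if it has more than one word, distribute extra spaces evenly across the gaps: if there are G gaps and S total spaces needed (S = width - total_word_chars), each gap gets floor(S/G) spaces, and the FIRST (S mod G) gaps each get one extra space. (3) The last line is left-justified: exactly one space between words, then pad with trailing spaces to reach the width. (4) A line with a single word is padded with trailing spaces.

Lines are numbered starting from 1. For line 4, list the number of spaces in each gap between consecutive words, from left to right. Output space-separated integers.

Answer: 2 1 1

Derivation:
Line 1: ['sea', 'chemistry', 'south'] (min_width=19, slack=0)
Line 2: ['bear', 'umbrella'] (min_width=13, slack=6)
Line 3: ['bedroom', 'walk', 'blue'] (min_width=17, slack=2)
Line 4: ['will', 'or', 'this', 'green'] (min_width=18, slack=1)
Line 5: ['lightbulb'] (min_width=9, slack=10)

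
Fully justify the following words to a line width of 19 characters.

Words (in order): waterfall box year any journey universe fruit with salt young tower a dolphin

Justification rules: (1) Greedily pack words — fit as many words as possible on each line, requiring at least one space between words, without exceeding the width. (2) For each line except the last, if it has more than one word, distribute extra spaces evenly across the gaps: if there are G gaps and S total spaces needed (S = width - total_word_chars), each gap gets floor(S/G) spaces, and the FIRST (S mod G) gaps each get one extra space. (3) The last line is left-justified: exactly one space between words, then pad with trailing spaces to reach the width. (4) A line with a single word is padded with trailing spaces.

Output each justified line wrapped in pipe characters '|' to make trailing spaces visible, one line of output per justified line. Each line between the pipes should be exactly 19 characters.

Line 1: ['waterfall', 'box', 'year'] (min_width=18, slack=1)
Line 2: ['any', 'journey'] (min_width=11, slack=8)
Line 3: ['universe', 'fruit', 'with'] (min_width=19, slack=0)
Line 4: ['salt', 'young', 'tower', 'a'] (min_width=18, slack=1)
Line 5: ['dolphin'] (min_width=7, slack=12)

Answer: |waterfall  box year|
|any         journey|
|universe fruit with|
|salt  young tower a|
|dolphin            |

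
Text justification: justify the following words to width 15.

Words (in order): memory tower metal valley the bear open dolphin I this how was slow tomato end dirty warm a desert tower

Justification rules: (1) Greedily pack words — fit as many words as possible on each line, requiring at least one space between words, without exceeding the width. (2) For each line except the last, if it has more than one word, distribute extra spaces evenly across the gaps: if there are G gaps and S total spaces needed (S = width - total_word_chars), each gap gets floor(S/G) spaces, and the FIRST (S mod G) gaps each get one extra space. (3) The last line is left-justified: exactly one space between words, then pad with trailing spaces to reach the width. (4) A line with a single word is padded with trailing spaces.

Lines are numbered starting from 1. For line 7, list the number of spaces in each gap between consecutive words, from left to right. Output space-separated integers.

Answer: 3 2

Derivation:
Line 1: ['memory', 'tower'] (min_width=12, slack=3)
Line 2: ['metal', 'valley'] (min_width=12, slack=3)
Line 3: ['the', 'bear', 'open'] (min_width=13, slack=2)
Line 4: ['dolphin', 'I', 'this'] (min_width=14, slack=1)
Line 5: ['how', 'was', 'slow'] (min_width=12, slack=3)
Line 6: ['tomato', 'end'] (min_width=10, slack=5)
Line 7: ['dirty', 'warm', 'a'] (min_width=12, slack=3)
Line 8: ['desert', 'tower'] (min_width=12, slack=3)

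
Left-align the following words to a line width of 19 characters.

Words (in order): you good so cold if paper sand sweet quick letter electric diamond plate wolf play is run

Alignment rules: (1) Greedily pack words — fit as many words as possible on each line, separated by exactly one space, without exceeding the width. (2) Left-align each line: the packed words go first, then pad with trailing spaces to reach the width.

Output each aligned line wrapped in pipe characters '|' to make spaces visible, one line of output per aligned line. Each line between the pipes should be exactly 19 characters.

Line 1: ['you', 'good', 'so', 'cold', 'if'] (min_width=19, slack=0)
Line 2: ['paper', 'sand', 'sweet'] (min_width=16, slack=3)
Line 3: ['quick', 'letter'] (min_width=12, slack=7)
Line 4: ['electric', 'diamond'] (min_width=16, slack=3)
Line 5: ['plate', 'wolf', 'play', 'is'] (min_width=18, slack=1)
Line 6: ['run'] (min_width=3, slack=16)

Answer: |you good so cold if|
|paper sand sweet   |
|quick letter       |
|electric diamond   |
|plate wolf play is |
|run                |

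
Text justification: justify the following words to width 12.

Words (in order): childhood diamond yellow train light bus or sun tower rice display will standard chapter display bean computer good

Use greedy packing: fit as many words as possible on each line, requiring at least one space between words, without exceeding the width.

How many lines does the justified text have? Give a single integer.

Answer: 12

Derivation:
Line 1: ['childhood'] (min_width=9, slack=3)
Line 2: ['diamond'] (min_width=7, slack=5)
Line 3: ['yellow', 'train'] (min_width=12, slack=0)
Line 4: ['light', 'bus', 'or'] (min_width=12, slack=0)
Line 5: ['sun', 'tower'] (min_width=9, slack=3)
Line 6: ['rice', 'display'] (min_width=12, slack=0)
Line 7: ['will'] (min_width=4, slack=8)
Line 8: ['standard'] (min_width=8, slack=4)
Line 9: ['chapter'] (min_width=7, slack=5)
Line 10: ['display', 'bean'] (min_width=12, slack=0)
Line 11: ['computer'] (min_width=8, slack=4)
Line 12: ['good'] (min_width=4, slack=8)
Total lines: 12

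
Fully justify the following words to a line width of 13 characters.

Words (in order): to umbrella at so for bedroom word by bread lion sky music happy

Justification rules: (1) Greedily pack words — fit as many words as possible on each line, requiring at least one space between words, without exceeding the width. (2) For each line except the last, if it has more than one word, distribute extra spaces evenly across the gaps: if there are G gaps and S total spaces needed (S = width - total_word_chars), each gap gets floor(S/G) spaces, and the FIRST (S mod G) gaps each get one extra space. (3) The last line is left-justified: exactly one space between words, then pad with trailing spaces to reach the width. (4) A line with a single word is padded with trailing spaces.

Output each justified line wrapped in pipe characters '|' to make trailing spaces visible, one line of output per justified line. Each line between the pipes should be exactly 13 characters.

Answer: |to   umbrella|
|at   so   for|
|bedroom  word|
|by bread lion|
|sky     music|
|happy        |

Derivation:
Line 1: ['to', 'umbrella'] (min_width=11, slack=2)
Line 2: ['at', 'so', 'for'] (min_width=9, slack=4)
Line 3: ['bedroom', 'word'] (min_width=12, slack=1)
Line 4: ['by', 'bread', 'lion'] (min_width=13, slack=0)
Line 5: ['sky', 'music'] (min_width=9, slack=4)
Line 6: ['happy'] (min_width=5, slack=8)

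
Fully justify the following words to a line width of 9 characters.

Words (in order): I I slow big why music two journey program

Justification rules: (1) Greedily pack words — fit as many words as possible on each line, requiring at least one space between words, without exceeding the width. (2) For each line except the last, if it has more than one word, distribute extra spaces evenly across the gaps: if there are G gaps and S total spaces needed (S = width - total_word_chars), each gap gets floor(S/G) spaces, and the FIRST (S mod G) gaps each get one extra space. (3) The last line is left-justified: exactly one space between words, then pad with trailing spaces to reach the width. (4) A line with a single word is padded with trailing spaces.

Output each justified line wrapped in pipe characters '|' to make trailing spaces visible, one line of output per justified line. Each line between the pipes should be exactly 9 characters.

Line 1: ['I', 'I', 'slow'] (min_width=8, slack=1)
Line 2: ['big', 'why'] (min_width=7, slack=2)
Line 3: ['music', 'two'] (min_width=9, slack=0)
Line 4: ['journey'] (min_width=7, slack=2)
Line 5: ['program'] (min_width=7, slack=2)

Answer: |I  I slow|
|big   why|
|music two|
|journey  |
|program  |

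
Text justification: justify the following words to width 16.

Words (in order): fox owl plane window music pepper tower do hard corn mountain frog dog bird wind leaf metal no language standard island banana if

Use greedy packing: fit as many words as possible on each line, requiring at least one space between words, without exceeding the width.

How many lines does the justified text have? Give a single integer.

Answer: 10

Derivation:
Line 1: ['fox', 'owl', 'plane'] (min_width=13, slack=3)
Line 2: ['window', 'music'] (min_width=12, slack=4)
Line 3: ['pepper', 'tower', 'do'] (min_width=15, slack=1)
Line 4: ['hard', 'corn'] (min_width=9, slack=7)
Line 5: ['mountain', 'frog'] (min_width=13, slack=3)
Line 6: ['dog', 'bird', 'wind'] (min_width=13, slack=3)
Line 7: ['leaf', 'metal', 'no'] (min_width=13, slack=3)
Line 8: ['language'] (min_width=8, slack=8)
Line 9: ['standard', 'island'] (min_width=15, slack=1)
Line 10: ['banana', 'if'] (min_width=9, slack=7)
Total lines: 10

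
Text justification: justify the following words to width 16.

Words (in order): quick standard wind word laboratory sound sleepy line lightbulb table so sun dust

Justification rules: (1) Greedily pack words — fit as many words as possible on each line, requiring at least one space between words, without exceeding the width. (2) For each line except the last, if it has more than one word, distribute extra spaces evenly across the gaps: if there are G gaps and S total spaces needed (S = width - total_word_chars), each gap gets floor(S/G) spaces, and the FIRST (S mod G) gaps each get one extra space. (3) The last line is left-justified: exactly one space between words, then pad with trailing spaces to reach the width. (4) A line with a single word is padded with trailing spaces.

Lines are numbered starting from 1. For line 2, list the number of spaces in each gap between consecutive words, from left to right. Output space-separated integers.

Answer: 8

Derivation:
Line 1: ['quick', 'standard'] (min_width=14, slack=2)
Line 2: ['wind', 'word'] (min_width=9, slack=7)
Line 3: ['laboratory', 'sound'] (min_width=16, slack=0)
Line 4: ['sleepy', 'line'] (min_width=11, slack=5)
Line 5: ['lightbulb', 'table'] (min_width=15, slack=1)
Line 6: ['so', 'sun', 'dust'] (min_width=11, slack=5)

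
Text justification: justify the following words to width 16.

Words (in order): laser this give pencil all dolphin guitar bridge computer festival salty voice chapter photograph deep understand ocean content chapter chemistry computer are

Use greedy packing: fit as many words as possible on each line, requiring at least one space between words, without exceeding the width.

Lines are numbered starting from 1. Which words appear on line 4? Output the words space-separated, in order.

Line 1: ['laser', 'this', 'give'] (min_width=15, slack=1)
Line 2: ['pencil', 'all'] (min_width=10, slack=6)
Line 3: ['dolphin', 'guitar'] (min_width=14, slack=2)
Line 4: ['bridge', 'computer'] (min_width=15, slack=1)
Line 5: ['festival', 'salty'] (min_width=14, slack=2)
Line 6: ['voice', 'chapter'] (min_width=13, slack=3)
Line 7: ['photograph', 'deep'] (min_width=15, slack=1)
Line 8: ['understand', 'ocean'] (min_width=16, slack=0)
Line 9: ['content', 'chapter'] (min_width=15, slack=1)
Line 10: ['chemistry'] (min_width=9, slack=7)
Line 11: ['computer', 'are'] (min_width=12, slack=4)

Answer: bridge computer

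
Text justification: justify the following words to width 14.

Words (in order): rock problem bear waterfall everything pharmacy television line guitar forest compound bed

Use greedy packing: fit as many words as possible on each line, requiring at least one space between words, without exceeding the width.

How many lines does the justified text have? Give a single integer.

Answer: 8

Derivation:
Line 1: ['rock', 'problem'] (min_width=12, slack=2)
Line 2: ['bear', 'waterfall'] (min_width=14, slack=0)
Line 3: ['everything'] (min_width=10, slack=4)
Line 4: ['pharmacy'] (min_width=8, slack=6)
Line 5: ['television'] (min_width=10, slack=4)
Line 6: ['line', 'guitar'] (min_width=11, slack=3)
Line 7: ['forest'] (min_width=6, slack=8)
Line 8: ['compound', 'bed'] (min_width=12, slack=2)
Total lines: 8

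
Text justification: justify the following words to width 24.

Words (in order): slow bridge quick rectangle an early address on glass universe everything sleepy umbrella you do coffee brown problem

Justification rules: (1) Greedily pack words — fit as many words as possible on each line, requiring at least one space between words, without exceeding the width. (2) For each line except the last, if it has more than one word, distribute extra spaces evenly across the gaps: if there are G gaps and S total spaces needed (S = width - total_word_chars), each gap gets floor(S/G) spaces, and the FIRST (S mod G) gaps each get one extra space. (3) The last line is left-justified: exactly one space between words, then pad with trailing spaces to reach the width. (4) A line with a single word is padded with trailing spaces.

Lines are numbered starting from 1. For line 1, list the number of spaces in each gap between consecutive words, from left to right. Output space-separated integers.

Line 1: ['slow', 'bridge', 'quick'] (min_width=17, slack=7)
Line 2: ['rectangle', 'an', 'early'] (min_width=18, slack=6)
Line 3: ['address', 'on', 'glass'] (min_width=16, slack=8)
Line 4: ['universe', 'everything'] (min_width=19, slack=5)
Line 5: ['sleepy', 'umbrella', 'you', 'do'] (min_width=22, slack=2)
Line 6: ['coffee', 'brown', 'problem'] (min_width=20, slack=4)

Answer: 5 4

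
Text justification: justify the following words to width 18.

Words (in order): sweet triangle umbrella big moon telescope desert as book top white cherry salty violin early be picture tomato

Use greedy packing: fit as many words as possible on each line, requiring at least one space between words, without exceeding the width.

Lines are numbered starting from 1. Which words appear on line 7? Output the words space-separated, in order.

Answer: picture tomato

Derivation:
Line 1: ['sweet', 'triangle'] (min_width=14, slack=4)
Line 2: ['umbrella', 'big', 'moon'] (min_width=17, slack=1)
Line 3: ['telescope', 'desert'] (min_width=16, slack=2)
Line 4: ['as', 'book', 'top', 'white'] (min_width=17, slack=1)
Line 5: ['cherry', 'salty'] (min_width=12, slack=6)
Line 6: ['violin', 'early', 'be'] (min_width=15, slack=3)
Line 7: ['picture', 'tomato'] (min_width=14, slack=4)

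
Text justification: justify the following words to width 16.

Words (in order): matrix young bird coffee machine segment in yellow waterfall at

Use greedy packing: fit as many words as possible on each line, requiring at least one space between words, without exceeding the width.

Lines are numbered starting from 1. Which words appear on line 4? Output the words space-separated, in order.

Line 1: ['matrix', 'young'] (min_width=12, slack=4)
Line 2: ['bird', 'coffee'] (min_width=11, slack=5)
Line 3: ['machine', 'segment'] (min_width=15, slack=1)
Line 4: ['in', 'yellow'] (min_width=9, slack=7)
Line 5: ['waterfall', 'at'] (min_width=12, slack=4)

Answer: in yellow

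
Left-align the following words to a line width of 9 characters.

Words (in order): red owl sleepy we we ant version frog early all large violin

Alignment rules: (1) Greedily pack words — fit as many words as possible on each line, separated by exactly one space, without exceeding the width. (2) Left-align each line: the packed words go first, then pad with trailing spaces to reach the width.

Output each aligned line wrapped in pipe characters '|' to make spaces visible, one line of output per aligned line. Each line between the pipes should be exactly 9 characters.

Line 1: ['red', 'owl'] (min_width=7, slack=2)
Line 2: ['sleepy', 'we'] (min_width=9, slack=0)
Line 3: ['we', 'ant'] (min_width=6, slack=3)
Line 4: ['version'] (min_width=7, slack=2)
Line 5: ['frog'] (min_width=4, slack=5)
Line 6: ['early', 'all'] (min_width=9, slack=0)
Line 7: ['large'] (min_width=5, slack=4)
Line 8: ['violin'] (min_width=6, slack=3)

Answer: |red owl  |
|sleepy we|
|we ant   |
|version  |
|frog     |
|early all|
|large    |
|violin   |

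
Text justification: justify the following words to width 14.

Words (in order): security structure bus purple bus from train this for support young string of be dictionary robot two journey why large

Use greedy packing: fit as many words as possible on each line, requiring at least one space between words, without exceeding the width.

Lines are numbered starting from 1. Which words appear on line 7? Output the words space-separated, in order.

Line 1: ['security'] (min_width=8, slack=6)
Line 2: ['structure', 'bus'] (min_width=13, slack=1)
Line 3: ['purple', 'bus'] (min_width=10, slack=4)
Line 4: ['from', 'train'] (min_width=10, slack=4)
Line 5: ['this', 'for'] (min_width=8, slack=6)
Line 6: ['support', 'young'] (min_width=13, slack=1)
Line 7: ['string', 'of', 'be'] (min_width=12, slack=2)
Line 8: ['dictionary'] (min_width=10, slack=4)
Line 9: ['robot', 'two'] (min_width=9, slack=5)
Line 10: ['journey', 'why'] (min_width=11, slack=3)
Line 11: ['large'] (min_width=5, slack=9)

Answer: string of be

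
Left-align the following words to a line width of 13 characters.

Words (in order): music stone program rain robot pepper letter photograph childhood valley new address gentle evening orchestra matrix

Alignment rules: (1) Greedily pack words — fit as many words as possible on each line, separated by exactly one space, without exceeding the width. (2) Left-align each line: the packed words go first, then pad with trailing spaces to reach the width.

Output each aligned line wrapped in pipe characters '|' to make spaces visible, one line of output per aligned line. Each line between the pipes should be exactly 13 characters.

Answer: |music stone  |
|program rain |
|robot pepper |
|letter       |
|photograph   |
|childhood    |
|valley new   |
|address      |
|gentle       |
|evening      |
|orchestra    |
|matrix       |

Derivation:
Line 1: ['music', 'stone'] (min_width=11, slack=2)
Line 2: ['program', 'rain'] (min_width=12, slack=1)
Line 3: ['robot', 'pepper'] (min_width=12, slack=1)
Line 4: ['letter'] (min_width=6, slack=7)
Line 5: ['photograph'] (min_width=10, slack=3)
Line 6: ['childhood'] (min_width=9, slack=4)
Line 7: ['valley', 'new'] (min_width=10, slack=3)
Line 8: ['address'] (min_width=7, slack=6)
Line 9: ['gentle'] (min_width=6, slack=7)
Line 10: ['evening'] (min_width=7, slack=6)
Line 11: ['orchestra'] (min_width=9, slack=4)
Line 12: ['matrix'] (min_width=6, slack=7)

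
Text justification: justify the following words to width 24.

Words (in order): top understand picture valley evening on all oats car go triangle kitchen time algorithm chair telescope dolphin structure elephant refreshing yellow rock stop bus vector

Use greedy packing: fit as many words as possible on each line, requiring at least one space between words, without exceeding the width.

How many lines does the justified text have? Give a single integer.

Answer: 8

Derivation:
Line 1: ['top', 'understand', 'picture'] (min_width=22, slack=2)
Line 2: ['valley', 'evening', 'on', 'all'] (min_width=21, slack=3)
Line 3: ['oats', 'car', 'go', 'triangle'] (min_width=20, slack=4)
Line 4: ['kitchen', 'time', 'algorithm'] (min_width=22, slack=2)
Line 5: ['chair', 'telescope', 'dolphin'] (min_width=23, slack=1)
Line 6: ['structure', 'elephant'] (min_width=18, slack=6)
Line 7: ['refreshing', 'yellow', 'rock'] (min_width=22, slack=2)
Line 8: ['stop', 'bus', 'vector'] (min_width=15, slack=9)
Total lines: 8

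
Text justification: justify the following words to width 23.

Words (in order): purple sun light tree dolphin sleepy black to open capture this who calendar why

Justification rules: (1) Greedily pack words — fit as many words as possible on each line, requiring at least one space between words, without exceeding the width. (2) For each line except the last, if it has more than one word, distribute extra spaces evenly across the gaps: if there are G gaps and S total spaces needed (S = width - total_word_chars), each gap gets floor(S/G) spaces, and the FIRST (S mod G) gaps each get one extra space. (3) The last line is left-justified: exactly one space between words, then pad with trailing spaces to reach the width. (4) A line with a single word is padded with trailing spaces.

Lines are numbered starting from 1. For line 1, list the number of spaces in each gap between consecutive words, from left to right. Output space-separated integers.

Line 1: ['purple', 'sun', 'light', 'tree'] (min_width=21, slack=2)
Line 2: ['dolphin', 'sleepy', 'black', 'to'] (min_width=23, slack=0)
Line 3: ['open', 'capture', 'this', 'who'] (min_width=21, slack=2)
Line 4: ['calendar', 'why'] (min_width=12, slack=11)

Answer: 2 2 1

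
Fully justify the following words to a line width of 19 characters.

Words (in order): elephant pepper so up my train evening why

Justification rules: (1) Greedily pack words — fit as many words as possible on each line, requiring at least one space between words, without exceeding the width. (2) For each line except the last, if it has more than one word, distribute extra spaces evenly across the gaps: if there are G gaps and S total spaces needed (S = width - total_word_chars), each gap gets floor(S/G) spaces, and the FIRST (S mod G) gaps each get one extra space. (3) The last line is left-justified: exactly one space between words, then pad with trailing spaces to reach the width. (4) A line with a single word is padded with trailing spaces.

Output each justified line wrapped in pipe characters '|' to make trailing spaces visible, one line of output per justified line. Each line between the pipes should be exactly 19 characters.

Line 1: ['elephant', 'pepper', 'so'] (min_width=18, slack=1)
Line 2: ['up', 'my', 'train', 'evening'] (min_width=19, slack=0)
Line 3: ['why'] (min_width=3, slack=16)

Answer: |elephant  pepper so|
|up my train evening|
|why                |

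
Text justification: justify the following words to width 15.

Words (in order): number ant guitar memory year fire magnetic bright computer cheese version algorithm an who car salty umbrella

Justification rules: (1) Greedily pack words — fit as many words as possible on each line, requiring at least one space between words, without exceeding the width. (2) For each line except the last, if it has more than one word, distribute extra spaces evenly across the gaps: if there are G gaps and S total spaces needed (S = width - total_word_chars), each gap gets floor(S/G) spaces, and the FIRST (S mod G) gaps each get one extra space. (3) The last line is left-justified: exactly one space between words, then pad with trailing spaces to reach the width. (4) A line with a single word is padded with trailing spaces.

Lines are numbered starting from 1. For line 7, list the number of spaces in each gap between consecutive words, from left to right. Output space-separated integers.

Line 1: ['number', 'ant'] (min_width=10, slack=5)
Line 2: ['guitar', 'memory'] (min_width=13, slack=2)
Line 3: ['year', 'fire'] (min_width=9, slack=6)
Line 4: ['magnetic', 'bright'] (min_width=15, slack=0)
Line 5: ['computer', 'cheese'] (min_width=15, slack=0)
Line 6: ['version'] (min_width=7, slack=8)
Line 7: ['algorithm', 'an'] (min_width=12, slack=3)
Line 8: ['who', 'car', 'salty'] (min_width=13, slack=2)
Line 9: ['umbrella'] (min_width=8, slack=7)

Answer: 4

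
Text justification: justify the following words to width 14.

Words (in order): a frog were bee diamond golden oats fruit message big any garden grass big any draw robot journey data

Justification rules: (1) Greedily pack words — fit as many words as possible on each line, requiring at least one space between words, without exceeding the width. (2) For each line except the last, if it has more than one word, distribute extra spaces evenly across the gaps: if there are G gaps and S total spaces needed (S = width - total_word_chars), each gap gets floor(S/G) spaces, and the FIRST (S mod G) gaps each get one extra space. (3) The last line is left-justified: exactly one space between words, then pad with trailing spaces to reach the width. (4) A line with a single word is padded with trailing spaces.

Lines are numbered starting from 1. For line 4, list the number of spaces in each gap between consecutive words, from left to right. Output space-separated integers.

Line 1: ['a', 'frog', 'were'] (min_width=11, slack=3)
Line 2: ['bee', 'diamond'] (min_width=11, slack=3)
Line 3: ['golden', 'oats'] (min_width=11, slack=3)
Line 4: ['fruit', 'message'] (min_width=13, slack=1)
Line 5: ['big', 'any', 'garden'] (min_width=14, slack=0)
Line 6: ['grass', 'big', 'any'] (min_width=13, slack=1)
Line 7: ['draw', 'robot'] (min_width=10, slack=4)
Line 8: ['journey', 'data'] (min_width=12, slack=2)

Answer: 2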